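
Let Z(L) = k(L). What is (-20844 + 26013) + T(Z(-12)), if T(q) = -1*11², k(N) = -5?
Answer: 5048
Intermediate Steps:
Z(L) = -5
T(q) = -121 (T(q) = -1*121 = -121)
(-20844 + 26013) + T(Z(-12)) = (-20844 + 26013) - 121 = 5169 - 121 = 5048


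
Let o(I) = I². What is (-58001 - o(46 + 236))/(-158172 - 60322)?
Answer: 137525/218494 ≈ 0.62942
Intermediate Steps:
(-58001 - o(46 + 236))/(-158172 - 60322) = (-58001 - (46 + 236)²)/(-158172 - 60322) = (-58001 - 1*282²)/(-218494) = (-58001 - 1*79524)*(-1/218494) = (-58001 - 79524)*(-1/218494) = -137525*(-1/218494) = 137525/218494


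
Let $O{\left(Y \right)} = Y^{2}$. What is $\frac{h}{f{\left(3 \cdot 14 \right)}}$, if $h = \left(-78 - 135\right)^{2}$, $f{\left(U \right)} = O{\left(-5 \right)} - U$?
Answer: $- \frac{45369}{17} \approx -2668.8$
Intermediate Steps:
$f{\left(U \right)} = 25 - U$ ($f{\left(U \right)} = \left(-5\right)^{2} - U = 25 - U$)
$h = 45369$ ($h = \left(-213\right)^{2} = 45369$)
$\frac{h}{f{\left(3 \cdot 14 \right)}} = \frac{45369}{25 - 3 \cdot 14} = \frac{45369}{25 - 42} = \frac{45369}{-17} = 45369 \left(- \frac{1}{17}\right) = - \frac{45369}{17}$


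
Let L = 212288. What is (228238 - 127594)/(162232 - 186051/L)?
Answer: 21365513472/34439720765 ≈ 0.62037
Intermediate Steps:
(228238 - 127594)/(162232 - 186051/L) = (228238 - 127594)/(162232 - 186051/212288) = 100644/(162232 - 186051*1/212288) = 100644/(162232 - 186051/212288) = 100644/(34439720765/212288) = 100644*(212288/34439720765) = 21365513472/34439720765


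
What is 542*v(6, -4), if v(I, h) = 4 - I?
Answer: -1084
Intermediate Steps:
542*v(6, -4) = 542*(4 - 1*6) = 542*(4 - 6) = 542*(-2) = -1084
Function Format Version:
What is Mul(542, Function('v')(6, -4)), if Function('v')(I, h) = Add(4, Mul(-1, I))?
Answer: -1084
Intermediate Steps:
Mul(542, Function('v')(6, -4)) = Mul(542, Add(4, Mul(-1, 6))) = Mul(542, Add(4, -6)) = Mul(542, -2) = -1084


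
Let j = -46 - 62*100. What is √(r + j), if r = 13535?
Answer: √7289 ≈ 85.376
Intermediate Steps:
j = -6246 (j = -46 - 6200 = -6246)
√(r + j) = √(13535 - 6246) = √7289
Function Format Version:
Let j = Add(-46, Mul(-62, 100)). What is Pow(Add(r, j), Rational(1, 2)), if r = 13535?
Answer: Pow(7289, Rational(1, 2)) ≈ 85.376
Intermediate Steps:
j = -6246 (j = Add(-46, -6200) = -6246)
Pow(Add(r, j), Rational(1, 2)) = Pow(Add(13535, -6246), Rational(1, 2)) = Pow(7289, Rational(1, 2))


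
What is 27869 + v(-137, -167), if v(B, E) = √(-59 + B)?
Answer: 27869 + 14*I ≈ 27869.0 + 14.0*I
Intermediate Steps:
27869 + v(-137, -167) = 27869 + √(-59 - 137) = 27869 + √(-196) = 27869 + 14*I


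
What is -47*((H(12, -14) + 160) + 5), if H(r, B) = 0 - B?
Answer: -8413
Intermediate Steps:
H(r, B) = -B
-47*((H(12, -14) + 160) + 5) = -47*((-1*(-14) + 160) + 5) = -47*((14 + 160) + 5) = -47*(174 + 5) = -47*179 = -8413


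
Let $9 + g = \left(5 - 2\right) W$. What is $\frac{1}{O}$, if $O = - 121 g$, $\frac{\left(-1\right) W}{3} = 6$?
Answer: $\frac{1}{7623} \approx 0.00013118$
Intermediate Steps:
$W = -18$ ($W = \left(-3\right) 6 = -18$)
$g = -63$ ($g = -9 + \left(5 - 2\right) \left(-18\right) = -9 + 3 \left(-18\right) = -9 - 54 = -63$)
$O = 7623$ ($O = \left(-121\right) \left(-63\right) = 7623$)
$\frac{1}{O} = \frac{1}{7623}$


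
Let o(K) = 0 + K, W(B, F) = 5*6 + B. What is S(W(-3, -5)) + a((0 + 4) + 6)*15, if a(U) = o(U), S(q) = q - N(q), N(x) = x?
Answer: 150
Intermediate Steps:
W(B, F) = 30 + B
o(K) = K
S(q) = 0 (S(q) = q - q = 0)
a(U) = U
S(W(-3, -5)) + a((0 + 4) + 6)*15 = 0 + ((0 + 4) + 6)*15 = 0 + (4 + 6)*15 = 0 + 10*15 = 0 + 150 = 150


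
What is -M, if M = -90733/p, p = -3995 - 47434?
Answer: -90733/51429 ≈ -1.7642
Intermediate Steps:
p = -51429
M = 90733/51429 (M = -90733/(-51429) = -90733*(-1/51429) = 90733/51429 ≈ 1.7642)
-M = -1*90733/51429 = -90733/51429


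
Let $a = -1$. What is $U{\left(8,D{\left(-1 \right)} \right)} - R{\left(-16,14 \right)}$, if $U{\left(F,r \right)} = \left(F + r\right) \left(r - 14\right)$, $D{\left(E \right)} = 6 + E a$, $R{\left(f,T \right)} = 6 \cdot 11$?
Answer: $-171$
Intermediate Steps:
$R{\left(f,T \right)} = 66$
$D{\left(E \right)} = 6 - E$ ($D{\left(E \right)} = 6 + E \left(-1\right) = 6 - E$)
$U{\left(F,r \right)} = \left(-14 + r\right) \left(F + r\right)$ ($U{\left(F,r \right)} = \left(F + r\right) \left(-14 + r\right) = \left(-14 + r\right) \left(F + r\right)$)
$U{\left(8,D{\left(-1 \right)} \right)} - R{\left(-16,14 \right)} = \left(\left(6 - -1\right)^{2} - 112 - 14 \left(6 - -1\right) + 8 \left(6 - -1\right)\right) - 66 = \left(\left(6 + 1\right)^{2} - 112 - 14 \left(6 + 1\right) + 8 \left(6 + 1\right)\right) - 66 = \left(7^{2} - 112 - 98 + 8 \cdot 7\right) - 66 = \left(49 - 112 - 98 + 56\right) - 66 = -105 - 66 = -171$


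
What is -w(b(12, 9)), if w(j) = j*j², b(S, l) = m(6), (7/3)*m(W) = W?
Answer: -5832/343 ≈ -17.003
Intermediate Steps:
m(W) = 3*W/7
b(S, l) = 18/7 (b(S, l) = (3/7)*6 = 18/7)
w(j) = j³
-w(b(12, 9)) = -(18/7)³ = -1*5832/343 = -5832/343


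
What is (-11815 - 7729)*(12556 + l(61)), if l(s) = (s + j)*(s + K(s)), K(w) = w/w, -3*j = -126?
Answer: -370202448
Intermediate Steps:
j = 42 (j = -⅓*(-126) = 42)
K(w) = 1
l(s) = (1 + s)*(42 + s) (l(s) = (s + 42)*(s + 1) = (42 + s)*(1 + s) = (1 + s)*(42 + s))
(-11815 - 7729)*(12556 + l(61)) = (-11815 - 7729)*(12556 + (42 + 61² + 43*61)) = -19544*(12556 + (42 + 3721 + 2623)) = -19544*(12556 + 6386) = -19544*18942 = -370202448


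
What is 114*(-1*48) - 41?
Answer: -5513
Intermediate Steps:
114*(-1*48) - 41 = 114*(-48) - 41 = -5472 - 41 = -5513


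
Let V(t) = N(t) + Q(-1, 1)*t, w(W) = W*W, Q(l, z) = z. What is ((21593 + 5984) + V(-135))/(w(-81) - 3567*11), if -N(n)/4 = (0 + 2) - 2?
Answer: -13721/16338 ≈ -0.83982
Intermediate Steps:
N(n) = 0 (N(n) = -4*((0 + 2) - 2) = -4*(2 - 2) = -4*0 = 0)
w(W) = W²
V(t) = t (V(t) = 0 + 1*t = 0 + t = t)
((21593 + 5984) + V(-135))/(w(-81) - 3567*11) = ((21593 + 5984) - 135)/((-81)² - 3567*11) = (27577 - 135)/(6561 - 39237) = 27442/(-32676) = 27442*(-1/32676) = -13721/16338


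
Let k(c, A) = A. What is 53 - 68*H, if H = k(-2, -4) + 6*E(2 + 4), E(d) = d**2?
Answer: -14363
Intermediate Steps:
H = 212 (H = -4 + 6*(2 + 4)**2 = -4 + 6*6**2 = -4 + 6*36 = -4 + 216 = 212)
53 - 68*H = 53 - 68*212 = 53 - 14416 = -14363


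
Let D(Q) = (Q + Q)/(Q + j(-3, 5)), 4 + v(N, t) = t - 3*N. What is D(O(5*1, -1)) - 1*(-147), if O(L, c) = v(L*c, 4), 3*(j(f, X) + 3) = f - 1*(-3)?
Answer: 299/2 ≈ 149.50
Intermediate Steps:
j(f, X) = -2 + f/3 (j(f, X) = -3 + (f - 1*(-3))/3 = -3 + (f + 3)/3 = -3 + (3 + f)/3 = -3 + (1 + f/3) = -2 + f/3)
v(N, t) = -4 + t - 3*N (v(N, t) = -4 + (t - 3*N) = -4 + t - 3*N)
O(L, c) = -3*L*c (O(L, c) = -4 + 4 - 3*L*c = -3*L*c)
D(Q) = 2*Q/(-3 + Q) (D(Q) = (Q + Q)/(Q + (-2 + (⅓)*(-3))) = (2*Q)/(Q + (-2 - 1)) = (2*Q)/(Q - 3) = (2*Q)/(-3 + Q) = 2*Q/(-3 + Q))
D(O(5*1, -1)) - 1*(-147) = 2*(-3*5*1*(-1))/(-3 - 3*5*1*(-1)) - 1*(-147) = 2*(-3*5*(-1))/(-3 - 3*5*(-1)) + 147 = 2*15/(-3 + 15) + 147 = 2*15/12 + 147 = 2*15*(1/12) + 147 = 5/2 + 147 = 299/2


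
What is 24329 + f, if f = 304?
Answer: 24633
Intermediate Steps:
24329 + f = 24329 + 304 = 24633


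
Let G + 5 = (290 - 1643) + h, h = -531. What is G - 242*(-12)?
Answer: 1015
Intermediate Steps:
G = -1889 (G = -5 + ((290 - 1643) - 531) = -5 + (-1353 - 531) = -5 - 1884 = -1889)
G - 242*(-12) = -1889 - 242*(-12) = -1889 - 1*(-2904) = -1889 + 2904 = 1015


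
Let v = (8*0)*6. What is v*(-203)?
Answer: 0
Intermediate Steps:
v = 0 (v = 0*6 = 0)
v*(-203) = 0*(-203) = 0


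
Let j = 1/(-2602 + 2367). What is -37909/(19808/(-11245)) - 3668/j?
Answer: 17500386545/19808 ≈ 8.8350e+5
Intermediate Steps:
j = -1/235 (j = 1/(-235) = -1/235 ≈ -0.0042553)
-37909/(19808/(-11245)) - 3668/j = -37909/(19808/(-11245)) - 3668/(-1/235) = -37909/(19808*(-1/11245)) - 3668*(-235) = -37909/(-19808/11245) + 861980 = -37909*(-11245/19808) + 861980 = 426286705/19808 + 861980 = 17500386545/19808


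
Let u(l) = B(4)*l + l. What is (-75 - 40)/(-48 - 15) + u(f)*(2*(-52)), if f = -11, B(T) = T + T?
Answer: 648763/63 ≈ 10298.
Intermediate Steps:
B(T) = 2*T
u(l) = 9*l (u(l) = (2*4)*l + l = 8*l + l = 9*l)
(-75 - 40)/(-48 - 15) + u(f)*(2*(-52)) = (-75 - 40)/(-48 - 15) + (9*(-11))*(2*(-52)) = -115/(-63) - 99*(-104) = -115*(-1/63) + 10296 = 115/63 + 10296 = 648763/63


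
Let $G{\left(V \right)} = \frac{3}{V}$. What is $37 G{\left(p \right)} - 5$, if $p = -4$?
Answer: $- \frac{131}{4} \approx -32.75$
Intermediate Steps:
$37 G{\left(p \right)} - 5 = 37 \frac{3}{-4} - 5 = 37 \cdot 3 \left(- \frac{1}{4}\right) - 5 = 37 \left(- \frac{3}{4}\right) - 5 = - \frac{111}{4} - 5 = - \frac{131}{4}$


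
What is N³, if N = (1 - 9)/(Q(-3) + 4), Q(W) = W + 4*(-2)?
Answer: 512/343 ≈ 1.4927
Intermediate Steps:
Q(W) = -8 + W (Q(W) = W - 8 = -8 + W)
N = 8/7 (N = (1 - 9)/((-8 - 3) + 4) = -8/(-11 + 4) = -8/(-7) = -8*(-⅐) = 8/7 ≈ 1.1429)
N³ = (8/7)³ = 512/343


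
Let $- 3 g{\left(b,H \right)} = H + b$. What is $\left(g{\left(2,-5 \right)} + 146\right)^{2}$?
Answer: $21609$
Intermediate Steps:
$g{\left(b,H \right)} = - \frac{H}{3} - \frac{b}{3}$ ($g{\left(b,H \right)} = - \frac{H + b}{3} = - \frac{H}{3} - \frac{b}{3}$)
$\left(g{\left(2,-5 \right)} + 146\right)^{2} = \left(\left(\left(- \frac{1}{3}\right) \left(-5\right) - \frac{2}{3}\right) + 146\right)^{2} = \left(\left(\frac{5}{3} - \frac{2}{3}\right) + 146\right)^{2} = \left(1 + 146\right)^{2} = 147^{2} = 21609$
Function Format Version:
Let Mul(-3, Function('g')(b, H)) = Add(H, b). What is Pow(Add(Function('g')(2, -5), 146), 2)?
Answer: 21609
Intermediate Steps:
Function('g')(b, H) = Add(Mul(Rational(-1, 3), H), Mul(Rational(-1, 3), b)) (Function('g')(b, H) = Mul(Rational(-1, 3), Add(H, b)) = Add(Mul(Rational(-1, 3), H), Mul(Rational(-1, 3), b)))
Pow(Add(Function('g')(2, -5), 146), 2) = Pow(Add(Add(Mul(Rational(-1, 3), -5), Mul(Rational(-1, 3), 2)), 146), 2) = Pow(Add(Add(Rational(5, 3), Rational(-2, 3)), 146), 2) = Pow(Add(1, 146), 2) = Pow(147, 2) = 21609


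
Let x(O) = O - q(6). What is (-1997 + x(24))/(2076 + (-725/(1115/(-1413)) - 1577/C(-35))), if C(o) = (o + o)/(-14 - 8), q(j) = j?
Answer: -15446095/19505774 ≈ -0.79187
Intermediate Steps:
C(o) = -o/11 (C(o) = (2*o)/(-22) = (2*o)*(-1/22) = -o/11)
x(O) = -6 + O (x(O) = O - 1*6 = O - 6 = -6 + O)
(-1997 + x(24))/(2076 + (-725/(1115/(-1413)) - 1577/C(-35))) = (-1997 + (-6 + 24))/(2076 + (-725/(1115/(-1413)) - 1577/((-1/11*(-35))))) = (-1997 + 18)/(2076 + (-725/(1115*(-1/1413)) - 1577/35/11)) = -1979/(2076 + (-725/(-1115/1413) - 1577*11/35)) = -1979/(2076 + (-725*(-1413/1115) - 17347/35)) = -1979/(2076 + (204885/223 - 17347/35)) = -1979/(2076 + 3302594/7805) = -1979/19505774/7805 = -1979*7805/19505774 = -15446095/19505774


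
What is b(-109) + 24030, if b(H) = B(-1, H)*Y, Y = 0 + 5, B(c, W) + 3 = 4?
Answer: 24035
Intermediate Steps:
B(c, W) = 1 (B(c, W) = -3 + 4 = 1)
Y = 5
b(H) = 5 (b(H) = 1*5 = 5)
b(-109) + 24030 = 5 + 24030 = 24035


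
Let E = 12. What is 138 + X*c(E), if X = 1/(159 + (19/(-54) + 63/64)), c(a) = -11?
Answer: 38047602/275845 ≈ 137.93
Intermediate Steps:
X = 1728/275845 (X = 1/(159 + (19*(-1/54) + 63*(1/64))) = 1/(159 + (-19/54 + 63/64)) = 1/(159 + 1093/1728) = 1/(275845/1728) = 1728/275845 ≈ 0.0062644)
138 + X*c(E) = 138 + (1728/275845)*(-11) = 138 - 19008/275845 = 38047602/275845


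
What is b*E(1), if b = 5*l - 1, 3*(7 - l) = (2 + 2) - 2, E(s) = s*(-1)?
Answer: -92/3 ≈ -30.667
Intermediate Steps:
E(s) = -s
l = 19/3 (l = 7 - ((2 + 2) - 2)/3 = 7 - (4 - 2)/3 = 7 - ⅓*2 = 7 - ⅔ = 19/3 ≈ 6.3333)
b = 92/3 (b = 5*(19/3) - 1 = 95/3 - 1 = 92/3 ≈ 30.667)
b*E(1) = 92*(-1*1)/3 = (92/3)*(-1) = -92/3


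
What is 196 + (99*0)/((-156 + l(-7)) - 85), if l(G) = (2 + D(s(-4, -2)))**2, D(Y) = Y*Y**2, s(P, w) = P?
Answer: 196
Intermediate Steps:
D(Y) = Y**3
l(G) = 3844 (l(G) = (2 + (-4)**3)**2 = (2 - 64)**2 = (-62)**2 = 3844)
196 + (99*0)/((-156 + l(-7)) - 85) = 196 + (99*0)/((-156 + 3844) - 85) = 196 + 0/(3688 - 85) = 196 + 0/3603 = 196 + 0*(1/3603) = 196 + 0 = 196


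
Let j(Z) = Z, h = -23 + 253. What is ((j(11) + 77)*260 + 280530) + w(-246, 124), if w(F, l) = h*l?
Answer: 331930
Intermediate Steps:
h = 230
w(F, l) = 230*l
((j(11) + 77)*260 + 280530) + w(-246, 124) = ((11 + 77)*260 + 280530) + 230*124 = (88*260 + 280530) + 28520 = (22880 + 280530) + 28520 = 303410 + 28520 = 331930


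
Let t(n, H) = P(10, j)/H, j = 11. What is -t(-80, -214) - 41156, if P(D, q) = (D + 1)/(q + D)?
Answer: -184955053/4494 ≈ -41156.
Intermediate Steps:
P(D, q) = (1 + D)/(D + q)
t(n, H) = 11/(21*H) (t(n, H) = ((1 + 10)/(10 + 11))/H = (11/21)/H = ((1/21)*11)/H = 11/(21*H))
-t(-80, -214) - 41156 = -11/(21*(-214)) - 41156 = -11*(-1)/(21*214) - 41156 = -1*(-11/4494) - 41156 = 11/4494 - 41156 = -184955053/4494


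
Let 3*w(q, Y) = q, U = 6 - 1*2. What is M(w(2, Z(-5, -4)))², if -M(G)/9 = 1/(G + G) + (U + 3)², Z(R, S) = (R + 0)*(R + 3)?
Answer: 3207681/16 ≈ 2.0048e+5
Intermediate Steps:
U = 4 (U = 6 - 2 = 4)
Z(R, S) = R*(3 + R)
w(q, Y) = q/3
M(G) = -441 - 9/(2*G) (M(G) = -9*(1/(G + G) + (4 + 3)²) = -9*(1/(2*G) + 7²) = -9*(1/(2*G) + 49) = -9*(49 + 1/(2*G)) = -441 - 9/(2*G))
M(w(2, Z(-5, -4)))² = (-441 - 9/(2*((⅓)*2)))² = (-441 - 9/(2*⅔))² = (-441 - 9/2*3/2)² = (-441 - 27/4)² = (-1791/4)² = 3207681/16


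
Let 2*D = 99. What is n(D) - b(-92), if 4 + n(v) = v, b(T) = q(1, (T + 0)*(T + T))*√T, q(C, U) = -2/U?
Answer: 91/2 + I*√23/4232 ≈ 45.5 + 0.0011332*I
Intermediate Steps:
D = 99/2 (D = (½)*99 = 99/2 ≈ 49.500)
b(T) = -1/T^(3/2) (b(T) = (-2*1/((T + 0)*(T + T)))*√T = (-2*1/(2*T²))*√T = (-1/T²)*√T = -1/T^(3/2))
n(v) = -4 + v
n(D) - b(-92) = (-4 + 99/2) - (-1)/(-92)^(3/2) = 91/2 - (-1)*I*√23/4232 = 91/2 + I*√23/4232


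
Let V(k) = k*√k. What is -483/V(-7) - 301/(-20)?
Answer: 301/20 - 69*I*√7/7 ≈ 15.05 - 26.08*I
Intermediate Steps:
V(k) = k^(3/2)
-483/V(-7) - 301/(-20) = -483*I*√7/49 - 301/(-20) = -483*I*√7/49 - 301*(-1/20) = -69*I*√7/7 + 301/20 = 301/20 - 69*I*√7/7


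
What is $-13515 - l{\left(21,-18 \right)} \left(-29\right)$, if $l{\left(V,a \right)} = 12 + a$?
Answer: $-13689$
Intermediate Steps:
$-13515 - l{\left(21,-18 \right)} \left(-29\right) = -13515 - \left(12 - 18\right) \left(-29\right) = -13515 - \left(-6\right) \left(-29\right) = -13515 - 174 = -13689$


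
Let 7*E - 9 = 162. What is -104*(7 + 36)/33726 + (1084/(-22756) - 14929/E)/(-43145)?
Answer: -27941292469192/235926162018855 ≈ -0.11843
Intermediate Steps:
E = 171/7 (E = 9/7 + (⅐)*162 = 9/7 + 162/7 = 171/7 ≈ 24.429)
-104*(7 + 36)/33726 + (1084/(-22756) - 14929/E)/(-43145) = -104*(7 + 36)/33726 + (1084/(-22756) - 14929/171/7)/(-43145) = -104*43*(1/33726) + (1084*(-1/22756) - 14929*7/171)*(-1/43145) = -4472*1/33726 + (-271/5689 - 104503/171)*(-1/43145) = -2236/16863 - 594563908/972819*(-1/43145) = -2236/16863 + 594563908/41972275755 = -27941292469192/235926162018855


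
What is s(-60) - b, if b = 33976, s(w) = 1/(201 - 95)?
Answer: -3601455/106 ≈ -33976.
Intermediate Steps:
s(w) = 1/106
s(-60) - b = 1/106 - 1*33976 = 1/106 - 33976 = -3601455/106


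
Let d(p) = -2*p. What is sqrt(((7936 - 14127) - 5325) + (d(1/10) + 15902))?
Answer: sqrt(109645)/5 ≈ 66.225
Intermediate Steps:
sqrt(((7936 - 14127) - 5325) + (d(1/10) + 15902)) = sqrt(((7936 - 14127) - 5325) + (-2/10 + 15902)) = sqrt((-6191 - 5325) + (-2*1/10 + 15902)) = sqrt(-11516 + (-1/5 + 15902)) = sqrt(-11516 + 79509/5) = sqrt(21929/5) = sqrt(109645)/5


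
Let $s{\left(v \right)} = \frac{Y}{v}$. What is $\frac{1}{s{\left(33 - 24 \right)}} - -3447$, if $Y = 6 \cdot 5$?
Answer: $\frac{34473}{10} \approx 3447.3$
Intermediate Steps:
$Y = 30$
$s{\left(v \right)} = \frac{30}{v}$
$\frac{1}{s{\left(33 - 24 \right)}} - -3447 = \frac{1}{30 \frac{1}{33 - 24}} - -3447 = \frac{1}{30 \frac{1}{33 - 24}} + 3447 = \frac{1}{30 \cdot \frac{1}{9}} + 3447 = \frac{1}{\frac{10}{3}} + 3447 = \frac{3}{10} + 3447 = \frac{34473}{10}$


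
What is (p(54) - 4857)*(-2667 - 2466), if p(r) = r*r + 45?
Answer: 9732168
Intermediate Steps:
p(r) = 45 + r**2 (p(r) = r**2 + 45 = 45 + r**2)
(p(54) - 4857)*(-2667 - 2466) = ((45 + 54**2) - 4857)*(-2667 - 2466) = ((45 + 2916) - 4857)*(-5133) = (2961 - 4857)*(-5133) = -1896*(-5133) = 9732168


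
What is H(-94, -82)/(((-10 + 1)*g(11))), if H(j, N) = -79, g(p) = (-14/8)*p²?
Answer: -316/7623 ≈ -0.041453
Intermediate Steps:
g(p) = -7*p²/4 (g(p) = (-14*⅛)*p² = -7*p²/4)
H(-94, -82)/(((-10 + 1)*g(11))) = -79*(-4/(847*(-10 + 1))) = -79/((-(-63)*121/4)) = -79/((-9*(-847/4))) = -79/7623/4 = -79*4/7623 = -316/7623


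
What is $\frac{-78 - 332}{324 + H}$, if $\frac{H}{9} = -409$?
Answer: $\frac{410}{3357} \approx 0.12213$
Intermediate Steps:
$H = -3681$ ($H = 9 \left(-409\right) = -3681$)
$\frac{-78 - 332}{324 + H} = \frac{-78 - 332}{324 - 3681} = - \frac{410}{-3357} = \left(-410\right) \left(- \frac{1}{3357}\right) = \frac{410}{3357}$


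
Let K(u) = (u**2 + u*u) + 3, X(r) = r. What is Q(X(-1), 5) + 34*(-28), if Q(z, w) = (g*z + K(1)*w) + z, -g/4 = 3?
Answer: -916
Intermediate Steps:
g = -12 (g = -4*3 = -12)
K(u) = 3 + 2*u**2 (K(u) = (u**2 + u**2) + 3 = 2*u**2 + 3 = 3 + 2*u**2)
Q(z, w) = -11*z + 5*w (Q(z, w) = (-12*z + (3 + 2*1**2)*w) + z = (-12*z + (3 + 2*1)*w) + z = (-12*z + (3 + 2)*w) + z = (-12*z + 5*w) + z = -11*z + 5*w)
Q(X(-1), 5) + 34*(-28) = (-11*(-1) + 5*5) + 34*(-28) = (11 + 25) - 952 = 36 - 952 = -916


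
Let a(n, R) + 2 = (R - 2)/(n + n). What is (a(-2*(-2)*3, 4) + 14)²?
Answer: 21025/144 ≈ 146.01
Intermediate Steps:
a(n, R) = -2 + (-2 + R)/(2*n) (a(n, R) = -2 + (R - 2)/(n + n) = -2 + (-2 + R)/((2*n)) = -2 + (-2 + R)*(1/(2*n)) = -2 + (-2 + R)/(2*n))
(a(-2*(-2)*3, 4) + 14)² = ((-2 + 4 - 4*(-2*(-2))*3)/(2*((-2*(-2)*3))) + 14)² = ((-2 + 4 - 16*3)/(2*((4*3))) + 14)² = ((½)*(-2 + 4 - 4*12)/12 + 14)² = ((½)*(1/12)*(-2 + 4 - 48) + 14)² = ((½)*(1/12)*(-46) + 14)² = (-23/12 + 14)² = (145/12)² = 21025/144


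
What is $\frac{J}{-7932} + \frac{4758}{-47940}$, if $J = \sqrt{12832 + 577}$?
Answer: $- \frac{793}{7990} - \frac{\sqrt{13409}}{7932} \approx -0.11385$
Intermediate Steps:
$J = \sqrt{13409} \approx 115.8$
$\frac{J}{-7932} + \frac{4758}{-47940} = \frac{\sqrt{13409}}{-7932} + \frac{4758}{-47940} = \sqrt{13409} \left(- \frac{1}{7932}\right) + 4758 \left(- \frac{1}{47940}\right) = - \frac{\sqrt{13409}}{7932} - \frac{793}{7990} = - \frac{793}{7990} - \frac{\sqrt{13409}}{7932}$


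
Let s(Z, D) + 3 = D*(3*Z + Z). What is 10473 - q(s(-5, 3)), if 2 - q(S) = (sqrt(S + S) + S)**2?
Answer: 14314 - 378*I*sqrt(14) ≈ 14314.0 - 1414.3*I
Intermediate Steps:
s(Z, D) = -3 + 4*D*Z (s(Z, D) = -3 + D*(3*Z + Z) = -3 + D*(4*Z) = -3 + 4*D*Z)
q(S) = 2 - (S + sqrt(2)*sqrt(S))**2 (q(S) = 2 - (sqrt(S + S) + S)**2 = 2 - (sqrt(2*S) + S)**2 = 2 - (sqrt(2)*sqrt(S) + S)**2 = 2 - (S + sqrt(2)*sqrt(S))**2)
10473 - q(s(-5, 3)) = 10473 - (2 - ((-3 + 4*3*(-5)) + sqrt(2)*sqrt(-3 + 4*3*(-5)))**2) = 10473 - (2 - ((-3 - 60) + sqrt(2)*sqrt(-3 - 60))**2) = 10473 - (2 - (-63 + sqrt(2)*sqrt(-63))**2) = 10473 - (2 - (-63 + sqrt(2)*(3*I*sqrt(7)))**2) = 10473 - (2 - (-63 + 3*I*sqrt(14))**2) = 10473 + (-2 + (-63 + 3*I*sqrt(14))**2) = 10471 + (-63 + 3*I*sqrt(14))**2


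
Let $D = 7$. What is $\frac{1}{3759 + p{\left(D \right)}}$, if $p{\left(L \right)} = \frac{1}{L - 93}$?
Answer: $\frac{86}{323273} \approx 0.00026603$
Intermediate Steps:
$p{\left(L \right)} = \frac{1}{-93 + L}$
$\frac{1}{3759 + p{\left(D \right)}} = \frac{1}{3759 + \frac{1}{-93 + 7}} = \frac{1}{3759 + \frac{1}{-86}} = \frac{1}{3759 - \frac{1}{86}} = \frac{1}{\frac{323273}{86}} = \frac{86}{323273}$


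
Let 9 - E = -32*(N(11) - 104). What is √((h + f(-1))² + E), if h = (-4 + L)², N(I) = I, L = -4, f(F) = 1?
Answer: √1258 ≈ 35.468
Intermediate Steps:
h = 64 (h = (-4 - 4)² = (-8)² = 64)
E = -2967 (E = 9 - (-32)*(11 - 104) = 9 - (-32)*(-93) = 9 - 1*2976 = 9 - 2976 = -2967)
√((h + f(-1))² + E) = √((64 + 1)² - 2967) = √(65² - 2967) = √(4225 - 2967) = √1258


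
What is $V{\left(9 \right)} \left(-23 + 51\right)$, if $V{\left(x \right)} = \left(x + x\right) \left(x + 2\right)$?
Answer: $5544$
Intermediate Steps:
$V{\left(x \right)} = 2 x \left(2 + x\right)$
$V{\left(9 \right)} \left(-23 + 51\right) = 2 \cdot 9 \left(2 + 9\right) \left(-23 + 51\right) = 2 \cdot 9 \cdot 11 \cdot 28 = 198 \cdot 28 = 5544$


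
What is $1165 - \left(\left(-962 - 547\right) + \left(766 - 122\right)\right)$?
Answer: $2030$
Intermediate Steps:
$1165 - \left(\left(-962 - 547\right) + \left(766 - 122\right)\right) = 1165 - \left(-1509 + 644\right) = 1165 - -865 = 1165 + 865 = 2030$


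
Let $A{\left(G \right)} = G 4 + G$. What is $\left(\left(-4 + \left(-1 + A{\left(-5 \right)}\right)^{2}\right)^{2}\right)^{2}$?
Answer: $203928109056$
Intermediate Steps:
$A{\left(G \right)} = 5 G$ ($A{\left(G \right)} = 4 G + G = 5 G$)
$\left(\left(-4 + \left(-1 + A{\left(-5 \right)}\right)^{2}\right)^{2}\right)^{2} = \left(\left(-4 + \left(-1 + 5 \left(-5\right)\right)^{2}\right)^{2}\right)^{2} = \left(\left(-4 + \left(-1 - 25\right)^{2}\right)^{2}\right)^{2} = \left(\left(-4 + \left(-26\right)^{2}\right)^{2}\right)^{2} = \left(\left(-4 + 676\right)^{2}\right)^{2} = \left(672^{2}\right)^{2} = 451584^{2} = 203928109056$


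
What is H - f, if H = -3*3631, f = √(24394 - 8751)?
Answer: -10893 - √15643 ≈ -11018.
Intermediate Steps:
f = √15643 ≈ 125.07
H = -10893
H - f = -10893 - √15643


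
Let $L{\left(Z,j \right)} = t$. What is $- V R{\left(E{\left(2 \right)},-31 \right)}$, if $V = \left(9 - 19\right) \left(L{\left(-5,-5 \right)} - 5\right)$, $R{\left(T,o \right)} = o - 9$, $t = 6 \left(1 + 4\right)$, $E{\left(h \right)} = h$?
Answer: $-10000$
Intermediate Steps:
$t = 30$ ($t = 6 \cdot 5 = 30$)
$L{\left(Z,j \right)} = 30$
$R{\left(T,o \right)} = -9 + o$
$V = -250$ ($V = \left(9 - 19\right) \left(30 - 5\right) = \left(-10\right) 25 = -250$)
$- V R{\left(E{\left(2 \right)},-31 \right)} = \left(-1\right) \left(-250\right) \left(-9 - 31\right) = 250 \left(-40\right) = -10000$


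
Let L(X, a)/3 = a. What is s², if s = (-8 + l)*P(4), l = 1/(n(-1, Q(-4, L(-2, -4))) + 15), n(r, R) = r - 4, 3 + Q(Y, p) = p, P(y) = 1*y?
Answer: 24964/25 ≈ 998.56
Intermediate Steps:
P(y) = y
L(X, a) = 3*a
Q(Y, p) = -3 + p
n(r, R) = -4 + r
l = ⅒ (l = 1/((-4 - 1) + 15) = 1/(-5 + 15) = 1/10 = ⅒ ≈ 0.10000)
s = -158/5 (s = (-8 + ⅒)*4 = -79/10*4 = -158/5 ≈ -31.600)
s² = (-158/5)² = 24964/25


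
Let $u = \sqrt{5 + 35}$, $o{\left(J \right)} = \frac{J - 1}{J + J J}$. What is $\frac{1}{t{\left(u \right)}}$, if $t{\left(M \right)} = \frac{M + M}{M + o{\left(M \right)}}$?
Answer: $\frac{1601}{3120} - \frac{\sqrt{10}}{780} \approx 0.50909$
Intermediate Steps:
$o{\left(J \right)} = \frac{-1 + J}{J + J^{2}}$
$u = 2 \sqrt{10}$ ($u = \sqrt{40} = 2 \sqrt{10} \approx 6.3246$)
$t{\left(M \right)} = \frac{2 M}{M + \frac{-1 + M}{M \left(1 + M\right)}}$ ($t{\left(M \right)} = \frac{M + M}{M + \frac{-1 + M}{M \left(1 + M\right)}} = \frac{2 M}{M + \frac{-1 + M}{M \left(1 + M\right)}}$)
$\frac{1}{t{\left(u \right)}} = \frac{1}{2 \left(2 \sqrt{10}\right)^{2} \frac{1}{-1 + 2 \sqrt{10} + \left(2 \sqrt{10}\right)^{2} \left(1 + 2 \sqrt{10}\right)} \left(1 + 2 \sqrt{10}\right)} = \frac{1}{2 \cdot 40 \frac{1}{-1 + 2 \sqrt{10} + 40 \left(1 + 2 \sqrt{10}\right)} \left(1 + 2 \sqrt{10}\right)} = \frac{1}{2 \cdot 40 \frac{1}{-1 + 2 \sqrt{10} + \left(40 + 80 \sqrt{10}\right)} \left(1 + 2 \sqrt{10}\right)} = \frac{1}{2 \cdot 40 \frac{1}{39 + 82 \sqrt{10}} \left(1 + 2 \sqrt{10}\right)} = \frac{1}{80 \frac{1}{39 + 82 \sqrt{10}} \left(1 + 2 \sqrt{10}\right)} = \frac{39 + 82 \sqrt{10}}{80 \left(1 + 2 \sqrt{10}\right)}$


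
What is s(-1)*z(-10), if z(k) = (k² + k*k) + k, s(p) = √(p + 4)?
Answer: 190*√3 ≈ 329.09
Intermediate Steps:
s(p) = √(4 + p)
z(k) = k + 2*k² (z(k) = (k² + k²) + k = 2*k² + k = k + 2*k²)
s(-1)*z(-10) = √(4 - 1)*(-10*(1 + 2*(-10))) = √3*(-10*(1 - 20)) = √3*(-10*(-19)) = √3*190 = 190*√3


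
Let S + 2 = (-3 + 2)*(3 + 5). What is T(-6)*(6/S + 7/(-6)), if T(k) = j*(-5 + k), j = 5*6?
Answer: 583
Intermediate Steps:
S = -10 (S = -2 + (-3 + 2)*(3 + 5) = -2 - 1*8 = -2 - 8 = -10)
j = 30
T(k) = -150 + 30*k (T(k) = 30*(-5 + k) = -150 + 30*k)
T(-6)*(6/S + 7/(-6)) = (-150 + 30*(-6))*(6/(-10) + 7/(-6)) = (-150 - 180)*(6*(-⅒) + 7*(-⅙)) = -330*(-⅗ - 7/6) = -330*(-53/30) = 583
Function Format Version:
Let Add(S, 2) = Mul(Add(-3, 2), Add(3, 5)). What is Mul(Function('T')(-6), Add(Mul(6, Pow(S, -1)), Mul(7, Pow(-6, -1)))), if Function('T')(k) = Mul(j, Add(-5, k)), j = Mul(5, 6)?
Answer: 583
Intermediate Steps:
S = -10 (S = Add(-2, Mul(Add(-3, 2), Add(3, 5))) = Add(-2, Mul(-1, 8)) = Add(-2, -8) = -10)
j = 30
Function('T')(k) = Add(-150, Mul(30, k)) (Function('T')(k) = Mul(30, Add(-5, k)) = Add(-150, Mul(30, k)))
Mul(Function('T')(-6), Add(Mul(6, Pow(S, -1)), Mul(7, Pow(-6, -1)))) = Mul(Add(-150, Mul(30, -6)), Add(Mul(6, Pow(-10, -1)), Mul(7, Pow(-6, -1)))) = Mul(Add(-150, -180), Add(Mul(6, Rational(-1, 10)), Mul(7, Rational(-1, 6)))) = Mul(-330, Add(Rational(-3, 5), Rational(-7, 6))) = Mul(-330, Rational(-53, 30)) = 583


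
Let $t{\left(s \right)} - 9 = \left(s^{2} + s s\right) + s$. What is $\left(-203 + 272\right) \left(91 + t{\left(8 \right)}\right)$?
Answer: $16284$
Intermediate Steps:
$t{\left(s \right)} = 9 + s + 2 s^{2}$ ($t{\left(s \right)} = 9 + \left(\left(s^{2} + s s\right) + s\right) = 9 + \left(\left(s^{2} + s^{2}\right) + s\right) = 9 + \left(2 s^{2} + s\right) = 9 + \left(s + 2 s^{2}\right) = 9 + s + 2 s^{2}$)
$\left(-203 + 272\right) \left(91 + t{\left(8 \right)}\right) = \left(-203 + 272\right) \left(91 + \left(9 + 8 + 2 \cdot 8^{2}\right)\right) = 69 \left(91 + \left(9 + 8 + 2 \cdot 64\right)\right) = 69 \left(91 + \left(9 + 8 + 128\right)\right) = 69 \left(91 + 145\right) = 69 \cdot 236 = 16284$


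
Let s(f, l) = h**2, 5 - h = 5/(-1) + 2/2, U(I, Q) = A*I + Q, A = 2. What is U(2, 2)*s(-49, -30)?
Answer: 486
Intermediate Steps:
U(I, Q) = Q + 2*I (U(I, Q) = 2*I + Q = Q + 2*I)
h = 9 (h = 5 - (5/(-1) + 2/2) = 5 - (5*(-1) + 2*(1/2)) = 5 - (-5 + 1) = 5 - 1*(-4) = 5 + 4 = 9)
s(f, l) = 81 (s(f, l) = 9**2 = 81)
U(2, 2)*s(-49, -30) = (2 + 2*2)*81 = (2 + 4)*81 = 6*81 = 486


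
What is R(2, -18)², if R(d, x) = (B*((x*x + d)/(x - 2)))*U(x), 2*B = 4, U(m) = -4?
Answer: 425104/25 ≈ 17004.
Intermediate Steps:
B = 2 (B = (½)*4 = 2)
R(d, x) = -8*(d + x²)/(-2 + x) (R(d, x) = (2*((x*x + d)/(x - 2)))*(-4) = (2*((x² + d)/(-2 + x)))*(-4) = (2*((d + x²)/(-2 + x)))*(-4) = (2*(d + x²)/(-2 + x))*(-4) = -8*(d + x²)/(-2 + x))
R(2, -18)² = (8*(-1*2 - 1*(-18)²)/(-2 - 18))² = (8*(-2 - 1*324)/(-20))² = (8*(-1/20)*(-2 - 324))² = (8*(-1/20)*(-326))² = (652/5)² = 425104/25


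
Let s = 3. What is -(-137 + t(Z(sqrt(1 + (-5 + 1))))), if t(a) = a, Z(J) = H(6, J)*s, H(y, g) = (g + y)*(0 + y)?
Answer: 29 - 18*I*sqrt(3) ≈ 29.0 - 31.177*I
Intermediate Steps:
H(y, g) = y*(g + y) (H(y, g) = (g + y)*y = y*(g + y))
Z(J) = 108 + 18*J (Z(J) = (6*(J + 6))*3 = (6*(6 + J))*3 = (36 + 6*J)*3 = 108 + 18*J)
-(-137 + t(Z(sqrt(1 + (-5 + 1))))) = -(-137 + (108 + 18*sqrt(1 + (-5 + 1)))) = -(-137 + (108 + 18*sqrt(1 - 4))) = -(-137 + (108 + 18*sqrt(-3))) = -(-137 + (108 + 18*(I*sqrt(3)))) = -(-137 + (108 + 18*I*sqrt(3))) = -(-29 + 18*I*sqrt(3)) = 29 - 18*I*sqrt(3)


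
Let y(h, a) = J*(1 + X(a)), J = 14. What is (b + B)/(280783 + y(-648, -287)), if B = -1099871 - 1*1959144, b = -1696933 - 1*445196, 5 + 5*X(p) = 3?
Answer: -26005720/1403957 ≈ -18.523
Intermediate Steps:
X(p) = -⅖ (X(p) = -1 + (⅕)*3 = -1 + ⅗ = -⅖)
b = -2142129 (b = -1696933 - 445196 = -2142129)
y(h, a) = 42/5 (y(h, a) = 14*(1 - ⅖) = 14*(⅗) = 42/5)
B = -3059015 (B = -1099871 - 1959144 = -3059015)
(b + B)/(280783 + y(-648, -287)) = (-2142129 - 3059015)/(280783 + 42/5) = -5201144/1403957/5 = -5201144*5/1403957 = -26005720/1403957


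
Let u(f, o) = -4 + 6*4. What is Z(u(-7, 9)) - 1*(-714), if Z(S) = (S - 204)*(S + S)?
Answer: -6646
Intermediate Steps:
u(f, o) = 20 (u(f, o) = -4 + 24 = 20)
Z(S) = 2*S*(-204 + S) (Z(S) = (-204 + S)*(2*S) = 2*S*(-204 + S))
Z(u(-7, 9)) - 1*(-714) = 2*20*(-204 + 20) - 1*(-714) = 2*20*(-184) + 714 = -7360 + 714 = -6646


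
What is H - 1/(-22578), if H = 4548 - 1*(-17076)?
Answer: 488226673/22578 ≈ 21624.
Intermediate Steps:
H = 21624 (H = 4548 + 17076 = 21624)
H - 1/(-22578) = 21624 - 1/(-22578) = 21624 - 1*(-1/22578) = 21624 + 1/22578 = 488226673/22578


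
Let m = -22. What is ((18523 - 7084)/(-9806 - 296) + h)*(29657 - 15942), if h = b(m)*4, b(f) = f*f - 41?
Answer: 245351818075/10102 ≈ 2.4287e+7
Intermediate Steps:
b(f) = -41 + f**2 (b(f) = f**2 - 41 = -41 + f**2)
h = 1772 (h = (-41 + (-22)**2)*4 = (-41 + 484)*4 = 443*4 = 1772)
((18523 - 7084)/(-9806 - 296) + h)*(29657 - 15942) = ((18523 - 7084)/(-9806 - 296) + 1772)*(29657 - 15942) = (11439/(-10102) + 1772)*13715 = (11439*(-1/10102) + 1772)*13715 = (-11439/10102 + 1772)*13715 = (17889305/10102)*13715 = 245351818075/10102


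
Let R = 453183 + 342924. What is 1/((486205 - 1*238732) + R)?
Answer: 1/1043580 ≈ 9.5824e-7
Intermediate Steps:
R = 796107
1/((486205 - 1*238732) + R) = 1/((486205 - 1*238732) + 796107) = 1/((486205 - 238732) + 796107) = 1/(247473 + 796107) = 1/1043580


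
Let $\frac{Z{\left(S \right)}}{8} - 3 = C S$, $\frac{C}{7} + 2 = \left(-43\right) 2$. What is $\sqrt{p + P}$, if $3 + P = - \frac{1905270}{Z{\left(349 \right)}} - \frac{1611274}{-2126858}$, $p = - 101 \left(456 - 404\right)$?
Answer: $\frac{i \sqrt{1098236002494061866984814473}}{457234059698} \approx 72.479 i$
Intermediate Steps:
$p = -5252$ ($p = \left(-101\right) 52 = -5252$)
$C = -616$ ($C = -14 + 7 \left(\left(-43\right) 2\right) = -14 + 7 \left(-86\right) = -14 - 602 = -616$)
$Z{\left(S \right)} = 24 - 4928 S$ ($Z{\left(S \right)} = 24 + 8 \left(- 616 S\right) = 24 - 4928 S$)
$P = - \frac{1037558081185}{914468119396}$ ($P = -3 - \left(- \frac{805637}{1063429} + \frac{1905270}{24 - 1719872}\right) = -3 - \left(- \frac{805637}{1063429} + \frac{1905270}{-1719848}\right) = -3 + \left(\left(-1905270\right) \left(- \frac{1}{1719848}\right) + \frac{805637}{1063429}\right) = -3 + \left(\frac{952635}{859924} + \frac{805637}{1063429}\right) = -3 + \frac{1705846277003}{914468119396} = - \frac{1037558081185}{914468119396} \approx -1.1346$)
$\sqrt{p + P} = \sqrt{-5252 - \frac{1037558081185}{914468119396}} = \sqrt{- \frac{4803824121148977}{914468119396}} = \frac{i \sqrt{1098236002494061866984814473}}{457234059698}$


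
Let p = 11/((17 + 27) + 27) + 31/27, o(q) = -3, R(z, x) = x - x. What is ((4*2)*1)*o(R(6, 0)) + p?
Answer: -43510/1917 ≈ -22.697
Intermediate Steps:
R(z, x) = 0
p = 2498/1917 (p = 11/(44 + 27) + 31*(1/27) = 11/71 + 31/27 = 2498/1917 ≈ 1.3031)
((4*2)*1)*o(R(6, 0)) + p = ((4*2)*1)*(-3) + 2498/1917 = (8*1)*(-3) + 2498/1917 = 8*(-3) + 2498/1917 = -24 + 2498/1917 = -43510/1917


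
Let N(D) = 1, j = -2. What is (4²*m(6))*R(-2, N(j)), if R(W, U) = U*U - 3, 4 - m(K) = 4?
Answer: 0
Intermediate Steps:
m(K) = 0 (m(K) = 4 - 1*4 = 4 - 4 = 0)
R(W, U) = -3 + U² (R(W, U) = U² - 3 = -3 + U²)
(4²*m(6))*R(-2, N(j)) = (4²*0)*(-3 + 1²) = (16*0)*(-3 + 1) = 0*(-2) = 0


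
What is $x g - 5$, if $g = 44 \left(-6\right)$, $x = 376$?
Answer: $-99269$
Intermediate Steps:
$g = -264$
$x g - 5 = 376 \left(-264\right) - 5 = -99264 - 5 = -99269$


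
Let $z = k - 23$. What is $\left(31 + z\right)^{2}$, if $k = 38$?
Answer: $2116$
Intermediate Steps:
$z = 15$ ($z = 38 - 23 = 15$)
$\left(31 + z\right)^{2} = \left(31 + 15\right)^{2} = 46^{2} = 2116$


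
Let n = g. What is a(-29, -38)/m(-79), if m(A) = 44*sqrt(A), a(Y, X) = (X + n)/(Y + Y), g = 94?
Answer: 7*I*sqrt(79)/25201 ≈ 0.0024688*I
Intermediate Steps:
n = 94
a(Y, X) = (94 + X)/(2*Y) (a(Y, X) = (X + 94)/(Y + Y) = (94 + X)/((2*Y)) = (94 + X)*(1/(2*Y)) = (94 + X)/(2*Y))
a(-29, -38)/m(-79) = ((1/2)*(94 - 38)/(-29))/((44*sqrt(-79))) = ((1/2)*(-1/29)*56)/((44*(I*sqrt(79)))) = -28*(-I*sqrt(79)/3476)/29 = -(-7)*I*sqrt(79)/25201 = 7*I*sqrt(79)/25201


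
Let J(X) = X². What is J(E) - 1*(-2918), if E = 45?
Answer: 4943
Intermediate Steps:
J(E) - 1*(-2918) = 45² - 1*(-2918) = 2025 + 2918 = 4943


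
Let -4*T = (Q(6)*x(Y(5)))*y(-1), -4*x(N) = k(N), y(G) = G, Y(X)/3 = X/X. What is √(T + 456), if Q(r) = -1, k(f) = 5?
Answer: 7*√149/4 ≈ 21.361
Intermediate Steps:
Y(X) = 3 (Y(X) = 3*(X/X) = 3*1 = 3)
x(N) = -5/4 (x(N) = -¼*5 = -5/4)
T = 5/16 (T = -(-1*(-5/4))*(-1)/4 = -5*(-1)/16 = -¼*(-5/4) = 5/16 ≈ 0.31250)
√(T + 456) = √(5/16 + 456) = √(7301/16) = 7*√149/4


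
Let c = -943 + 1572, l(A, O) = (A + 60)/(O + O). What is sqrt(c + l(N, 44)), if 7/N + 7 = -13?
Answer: 21*sqrt(276430)/440 ≈ 25.093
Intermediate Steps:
N = -7/20 (N = 7/(-7 - 13) = 7/(-20) = 7*(-1/20) = -7/20 ≈ -0.35000)
l(A, O) = (60 + A)/(2*O) (l(A, O) = (60 + A)/((2*O)) = (60 + A)*(1/(2*O)) = (60 + A)/(2*O))
c = 629
sqrt(c + l(N, 44)) = sqrt(629 + (1/2)*(60 - 7/20)/44) = sqrt(629 + (1/2)*(1/44)*(1193/20)) = sqrt(629 + 1193/1760) = sqrt(1108233/1760) = 21*sqrt(276430)/440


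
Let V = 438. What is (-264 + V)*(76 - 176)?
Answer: -17400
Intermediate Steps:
(-264 + V)*(76 - 176) = (-264 + 438)*(76 - 176) = 174*(-100) = -17400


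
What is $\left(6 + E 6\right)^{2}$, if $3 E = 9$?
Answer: $576$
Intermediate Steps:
$E = 3$ ($E = \frac{1}{3} \cdot 9 = 3$)
$\left(6 + E 6\right)^{2} = \left(6 + 3 \cdot 6\right)^{2} = \left(6 + 18\right)^{2} = 24^{2} = 576$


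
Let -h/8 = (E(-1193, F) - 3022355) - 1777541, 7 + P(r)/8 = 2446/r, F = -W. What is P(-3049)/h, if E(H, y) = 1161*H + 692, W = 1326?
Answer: -23789/18855860573 ≈ -1.2616e-6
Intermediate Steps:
F = -1326 (F = -1*1326 = -1326)
E(H, y) = 692 + 1161*H
P(r) = -56 + 19568/r (P(r) = -56 + 8*(2446/r) = -56 + 19568/r)
h = 49474216 (h = -8*(((692 + 1161*(-1193)) - 3022355) - 1777541) = -8*(((692 - 1385073) - 3022355) - 1777541) = -8*((-1384381 - 3022355) - 1777541) = -8*(-4406736 - 1777541) = -8*(-6184277) = 49474216)
P(-3049)/h = (-56 + 19568/(-3049))/49474216 = (-56 + 19568*(-1/3049))*(1/49474216) = (-56 - 19568/3049)*(1/49474216) = -190312/3049*1/49474216 = -23789/18855860573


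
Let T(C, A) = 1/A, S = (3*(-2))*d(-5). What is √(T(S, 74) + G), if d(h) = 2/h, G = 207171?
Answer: √1134468470/74 ≈ 455.16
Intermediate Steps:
S = 12/5 (S = (3*(-2))*(2/(-5)) = -12*(-1)/5 = -6*(-⅖) = 12/5 ≈ 2.4000)
√(T(S, 74) + G) = √(1/74 + 207171) = √(15330655/74) = √1134468470/74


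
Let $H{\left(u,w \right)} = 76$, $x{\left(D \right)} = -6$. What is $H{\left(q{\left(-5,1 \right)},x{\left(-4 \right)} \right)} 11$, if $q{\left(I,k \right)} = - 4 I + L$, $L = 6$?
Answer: $836$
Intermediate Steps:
$q{\left(I,k \right)} = 6 - 4 I$ ($q{\left(I,k \right)} = - 4 I + 6 = 6 - 4 I$)
$H{\left(q{\left(-5,1 \right)},x{\left(-4 \right)} \right)} 11 = 76 \cdot 11 = 836$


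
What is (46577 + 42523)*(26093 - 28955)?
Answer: -255004200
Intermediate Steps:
(46577 + 42523)*(26093 - 28955) = 89100*(-2862) = -255004200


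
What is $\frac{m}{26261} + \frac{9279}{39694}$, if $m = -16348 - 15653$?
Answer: $- \frac{1026571875}{1042404134} \approx -0.98481$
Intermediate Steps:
$m = -32001$
$\frac{m}{26261} + \frac{9279}{39694} = - \frac{32001}{26261} + \frac{9279}{39694} = - \frac{1026571875}{1042404134}$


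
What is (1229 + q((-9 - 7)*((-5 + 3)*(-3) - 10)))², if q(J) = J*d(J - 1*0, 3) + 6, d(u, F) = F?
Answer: 2036329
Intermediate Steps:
q(J) = 6 + 3*J (q(J) = J*3 + 6 = 3*J + 6 = 6 + 3*J)
(1229 + q((-9 - 7)*((-5 + 3)*(-3) - 10)))² = (1229 + (6 + 3*((-9 - 7)*((-5 + 3)*(-3) - 10))))² = (1229 + (6 + 3*(-16*(-2*(-3) - 10))))² = (1229 + (6 + 3*(-16*(6 - 10))))² = (1229 + (6 + 3*(-16*(-4))))² = (1229 + (6 + 3*64))² = (1229 + (6 + 192))² = (1229 + 198)² = 1427² = 2036329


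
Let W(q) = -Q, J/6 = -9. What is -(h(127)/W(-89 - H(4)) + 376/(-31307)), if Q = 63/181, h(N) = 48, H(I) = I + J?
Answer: 90672968/657447 ≈ 137.92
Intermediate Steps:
J = -54 (J = 6*(-9) = -54)
H(I) = -54 + I (H(I) = I - 54 = -54 + I)
Q = 63/181 (Q = 63*(1/181) = 63/181 ≈ 0.34807)
W(q) = -63/181 (W(q) = -1*63/181 = -63/181)
-(h(127)/W(-89 - H(4)) + 376/(-31307)) = -(48/(-63/181) + 376/(-31307)) = -(48*(-181/63) + 376*(-1/31307)) = -(-2896/21 - 376/31307) = -1*(-90672968/657447) = 90672968/657447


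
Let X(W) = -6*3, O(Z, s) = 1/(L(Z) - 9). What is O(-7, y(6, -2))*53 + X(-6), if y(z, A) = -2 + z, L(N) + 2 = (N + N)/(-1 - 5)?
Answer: -627/26 ≈ -24.115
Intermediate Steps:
L(N) = -2 - N/3 (L(N) = -2 + (N + N)/(-1 - 5) = -2 + (2*N)/(-6) = -2 + (2*N)*(-⅙) = -2 - N/3)
O(Z, s) = 1/(-11 - Z/3) (O(Z, s) = 1/((-2 - Z/3) - 9) = 1/(-11 - Z/3))
X(W) = -18
O(-7, y(6, -2))*53 + X(-6) = -3/(33 - 7)*53 - 18 = -3/26*53 - 18 = -159/26 - 18 = -627/26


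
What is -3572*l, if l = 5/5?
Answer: -3572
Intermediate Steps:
l = 1 (l = 5*(1/5) = 1)
-3572*l = -3572*1 = -3572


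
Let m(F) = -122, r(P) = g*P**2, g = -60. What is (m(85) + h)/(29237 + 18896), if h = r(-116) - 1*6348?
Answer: -813830/48133 ≈ -16.908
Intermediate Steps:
r(P) = -60*P**2
h = -813708 (h = -60*(-116)**2 - 1*6348 = -60*13456 - 6348 = -807360 - 6348 = -813708)
(m(85) + h)/(29237 + 18896) = (-122 - 813708)/(29237 + 18896) = -813830/48133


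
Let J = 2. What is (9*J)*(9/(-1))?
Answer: -162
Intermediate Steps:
(9*J)*(9/(-1)) = (9*2)*(9/(-1)) = 18*(9*(-1)) = 18*(-9) = -162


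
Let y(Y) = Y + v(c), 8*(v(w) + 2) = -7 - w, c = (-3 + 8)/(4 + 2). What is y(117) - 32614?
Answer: -1559999/48 ≈ -32500.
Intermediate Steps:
c = ⅚ (c = 5/6 = 5*(⅙) = ⅚ ≈ 0.83333)
v(w) = -23/8 - w/8 (v(w) = -2 + (-7 - w)/8 = -2 + (-7/8 - w/8) = -23/8 - w/8)
y(Y) = -143/48 + Y (y(Y) = Y + (-23/8 - ⅛*⅚) = Y + (-23/8 - 5/48) = Y - 143/48 = -143/48 + Y)
y(117) - 32614 = (-143/48 + 117) - 32614 = 5473/48 - 32614 = -1559999/48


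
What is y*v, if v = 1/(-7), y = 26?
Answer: -26/7 ≈ -3.7143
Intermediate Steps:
v = -⅐ ≈ -0.14286
y*v = 26*(-⅐) = -26/7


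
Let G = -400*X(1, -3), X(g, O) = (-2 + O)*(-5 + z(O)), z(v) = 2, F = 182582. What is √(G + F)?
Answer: √176582 ≈ 420.22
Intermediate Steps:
X(g, O) = 6 - 3*O (X(g, O) = (-2 + O)*(-5 + 2) = (-2 + O)*(-3) = 6 - 3*O)
G = -6000 (G = -400*(6 - 3*(-3)) = -400*(6 + 9) = -400*15 = -6000)
√(G + F) = √(-6000 + 182582) = √176582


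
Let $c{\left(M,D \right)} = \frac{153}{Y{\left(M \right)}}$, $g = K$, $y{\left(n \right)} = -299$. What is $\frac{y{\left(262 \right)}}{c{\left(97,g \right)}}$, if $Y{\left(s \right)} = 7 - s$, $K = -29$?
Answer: $\frac{2990}{17} \approx 175.88$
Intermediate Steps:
$g = -29$
$c{\left(M,D \right)} = \frac{153}{7 - M}$
$\frac{y{\left(262 \right)}}{c{\left(97,g \right)}} = - \frac{299}{\left(-153\right) \frac{1}{-7 + 97}} = - \frac{299}{\left(-153\right) \frac{1}{90}} = - \frac{299}{- \frac{17}{10}} = \left(-299\right) \left(- \frac{10}{17}\right) = \frac{2990}{17}$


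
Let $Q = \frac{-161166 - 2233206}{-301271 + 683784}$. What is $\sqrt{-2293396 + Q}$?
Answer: $\frac{2 i \sqrt{83890473153555190}}{382513} \approx 1514.4 i$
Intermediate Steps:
$Q = - \frac{2394372}{382513} \approx -6.2596$
$\sqrt{-2293396 + Q} = \sqrt{-2293396 - \frac{2394372}{382513}} = \sqrt{- \frac{877256178520}{382513}} = \frac{2 i \sqrt{83890473153555190}}{382513}$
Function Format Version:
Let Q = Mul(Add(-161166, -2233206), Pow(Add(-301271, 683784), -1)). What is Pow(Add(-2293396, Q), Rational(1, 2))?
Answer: Mul(Rational(2, 382513), I, Pow(83890473153555190, Rational(1, 2))) ≈ Mul(1514.4, I)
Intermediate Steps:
Q = Rational(-2394372, 382513) (Q = Mul(-2394372, Pow(382513, -1)) = Mul(-2394372, Rational(1, 382513)) = Rational(-2394372, 382513) ≈ -6.2596)
Pow(Add(-2293396, Q), Rational(1, 2)) = Pow(Add(-2293396, Rational(-2394372, 382513)), Rational(1, 2)) = Pow(Rational(-877256178520, 382513), Rational(1, 2)) = Mul(Rational(2, 382513), I, Pow(83890473153555190, Rational(1, 2)))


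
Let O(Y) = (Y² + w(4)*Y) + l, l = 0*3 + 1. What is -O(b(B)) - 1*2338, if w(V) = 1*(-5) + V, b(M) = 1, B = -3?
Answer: -2339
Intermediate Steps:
w(V) = -5 + V
l = 1 (l = 0 + 1 = 1)
O(Y) = 1 + Y² - Y (O(Y) = (Y² + (-5 + 4)*Y) + 1 = (Y² - Y) + 1 = 1 + Y² - Y)
-O(b(B)) - 1*2338 = -(1 + 1² - 1*1) - 1*2338 = -(1 + 1 - 1) - 2338 = -1*1 - 2338 = -1 - 2338 = -2339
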